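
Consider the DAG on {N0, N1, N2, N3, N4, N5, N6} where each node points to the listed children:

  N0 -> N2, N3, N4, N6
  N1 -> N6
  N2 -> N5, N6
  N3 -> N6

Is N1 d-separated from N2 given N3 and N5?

3 paths connect N1 and N2; each must be blocked for d-separation to hold:
  1. N1 → N6 ← N3 ← N0 → N2 — N6:collider[blocks]; N3:chain[blocks]; N0:fork[open] ⇒ blocked
  2. N1 → N6 ← N0 → N2 — N6:collider[blocks]; N0:fork[open] ⇒ blocked
  3. N1 → N6 ← N2 — N6:collider[blocks] ⇒ blocked
All paths are blocked; N1 ⊥ N2 | {N3, N5} holds.

Yes — N1 and N2 are d-separated given {N3, N5}.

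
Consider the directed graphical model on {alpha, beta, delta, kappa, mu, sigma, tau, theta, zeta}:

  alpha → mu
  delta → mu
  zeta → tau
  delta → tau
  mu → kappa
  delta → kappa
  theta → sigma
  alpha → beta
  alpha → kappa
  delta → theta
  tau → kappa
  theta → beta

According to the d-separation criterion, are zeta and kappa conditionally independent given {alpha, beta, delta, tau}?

We examine all 6 paths between zeta and kappa:
  1. zeta → tau → kappa — tau:chain[blocks] ⇒ blocked
  2. zeta → tau ← delta → theta → beta ← alpha → kappa — tau:collider[open]; delta:fork[blocks]; theta:chain[open]; beta:collider[open]; alpha:fork[blocks] ⇒ blocked
  3. zeta → tau ← delta → theta → beta ← alpha → mu → kappa — tau:collider[open]; delta:fork[blocks]; theta:chain[open]; beta:collider[open]; alpha:fork[blocks]; mu:chain[open] ⇒ blocked
  4. zeta → tau ← delta → kappa — tau:collider[open]; delta:fork[blocks] ⇒ blocked
  5. zeta → tau ← delta → mu ← alpha → kappa — tau:collider[open]; delta:fork[blocks]; mu:collider[blocks]; alpha:fork[blocks] ⇒ blocked
  6. zeta → tau ← delta → mu → kappa — tau:collider[open]; delta:fork[blocks]; mu:chain[open] ⇒ blocked
Since every path is blocked, d-separation holds.

Yes — zeta and kappa are d-separated given {alpha, beta, delta, tau}.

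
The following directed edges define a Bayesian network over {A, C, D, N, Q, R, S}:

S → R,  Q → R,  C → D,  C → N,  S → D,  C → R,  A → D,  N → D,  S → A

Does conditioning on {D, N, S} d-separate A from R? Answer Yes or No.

We examine all 6 paths between A and R:
  1. A ← S → R — S:fork[blocks] ⇒ blocked
  2. A ← S → D ← C → R — S:fork[blocks]; D:collider[open]; C:fork[open] ⇒ blocked
  3. A ← S → D ← N ← C → R — S:fork[blocks]; D:collider[open]; N:chain[blocks]; C:fork[open] ⇒ blocked
  4. A → D ← C → R — D:collider[open]; C:fork[open] ⇒ active
  5. A → D ← S → R — D:collider[open]; S:fork[blocks] ⇒ blocked
  6. A → D ← N ← C → R — D:collider[open]; N:chain[blocks]; C:fork[open] ⇒ blocked
Because an active path exists, A and R are not d-separated.

No — A and R are not d-separated given {D, N, S}.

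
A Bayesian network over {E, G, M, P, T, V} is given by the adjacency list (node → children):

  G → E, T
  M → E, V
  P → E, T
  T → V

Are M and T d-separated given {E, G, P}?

Yes

There are 3 undirected paths between M and T; checking each against the conditioning set {E, G, P}:
Path 1: M → V ← T
  V is a collider here and neither V nor any of its descendants is conditioned on, so the collider stays closed — the path is blocked at V.
Path 2: M → E ← G → T
  G is a fork here and G is conditioned on, so the path is blocked at G.
Path 3: M → E ← P → T
  P is a fork here and P is conditioned on, so the path is blocked at P.
Since every path is blocked, d-separation holds.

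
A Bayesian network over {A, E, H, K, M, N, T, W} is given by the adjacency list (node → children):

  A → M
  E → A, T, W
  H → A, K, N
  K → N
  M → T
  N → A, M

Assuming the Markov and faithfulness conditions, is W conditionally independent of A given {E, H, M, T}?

Yes — W and A are d-separated given {E, H, M, T}.

We examine all 5 paths between W and A:
Path 1: W ← E → T ← M ← A
  E is a fork here and E is conditioned on, so the path is blocked at E.
Path 2: W ← E → T ← M ← N ← H → A
  E is a fork here and E is conditioned on, so the path is blocked at E.
Path 3: W ← E → T ← M ← N → A
  E is a fork here and E is conditioned on, so the path is blocked at E.
Path 4: W ← E → T ← M ← N ← K ← H → A
  E is a fork here and E is conditioned on, so the path is blocked at E.
Path 5: W ← E → A
  E is a fork here and E is conditioned on, so the path is blocked at E.
Since every path is blocked, d-separation holds.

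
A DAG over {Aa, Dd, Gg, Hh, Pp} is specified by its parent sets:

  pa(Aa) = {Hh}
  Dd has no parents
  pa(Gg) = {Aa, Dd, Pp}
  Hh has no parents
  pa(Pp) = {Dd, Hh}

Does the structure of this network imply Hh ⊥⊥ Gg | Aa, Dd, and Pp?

Yes — Hh and Gg are d-separated given {Aa, Dd, Pp}.

3 paths connect Hh and Gg; each must be blocked for d-separation to hold:
Path 1: Hh → Aa → Gg
  Aa is a chain here and Aa is conditioned on, so the path is blocked at Aa.
Path 2: Hh → Pp → Gg
  Pp is a chain here and Pp is conditioned on, so the path is blocked at Pp.
Path 3: Hh → Pp ← Dd → Gg
  Dd is a fork here and Dd is conditioned on, so the path is blocked at Dd.
Since every path is blocked, d-separation holds.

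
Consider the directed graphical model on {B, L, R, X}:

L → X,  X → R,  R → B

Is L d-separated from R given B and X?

Yes

The only undirected path from L to R is:
Path 1: L → X → R
  X is a chain here and X is conditioned on, so the path is blocked at X.
Since every path is blocked, d-separation holds.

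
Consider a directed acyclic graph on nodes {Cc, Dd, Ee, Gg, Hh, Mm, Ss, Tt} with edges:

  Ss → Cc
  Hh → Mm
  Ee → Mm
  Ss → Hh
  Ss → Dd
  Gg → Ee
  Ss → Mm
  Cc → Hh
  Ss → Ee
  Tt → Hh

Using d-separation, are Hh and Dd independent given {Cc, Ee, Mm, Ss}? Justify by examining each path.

Yes

There are 4 undirected paths between Hh and Dd; checking each against the conditioning set {Cc, Ee, Mm, Ss}:
  1. Hh → Mm ← Ee ← Ss → Dd — Mm:collider[open]; Ee:chain[blocks]; Ss:fork[blocks] ⇒ blocked
  2. Hh → Mm ← Ss → Dd — Mm:collider[open]; Ss:fork[blocks] ⇒ blocked
  3. Hh ← Ss → Dd — Ss:fork[blocks] ⇒ blocked
  4. Hh ← Cc ← Ss → Dd — Cc:chain[blocks]; Ss:fork[blocks] ⇒ blocked
Since every path is blocked, d-separation holds.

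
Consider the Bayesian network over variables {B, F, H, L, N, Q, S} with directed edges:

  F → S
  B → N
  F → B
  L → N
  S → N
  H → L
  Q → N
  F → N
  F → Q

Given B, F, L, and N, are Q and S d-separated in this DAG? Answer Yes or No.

No

Enumerating the 6 paths from Q to S and testing each for blocking by {B, F, L, N}:
Path 1: Q ← F → B → N ← S
  F is a fork here and F is conditioned on, so the path is blocked at F.
Path 2: Q ← F → S
  F is a fork here and F is conditioned on, so the path is blocked at F.
Path 3: Q ← F → N ← S
  F is a fork here and F is conditioned on, so the path is blocked at F.
Path 4: Q → N ← B ← F → S
  B is a chain here and B is conditioned on, so the path is blocked at B.
Path 5: Q → N ← S
  N is a collider and N is conditioned on, which opens it — no node blocks this path, so it is active.
Path 6: Q → N ← F → S
  F is a fork here and F is conditioned on, so the path is blocked at F.
Since the path Q → N ← S is active, Q and S are not d-separated given {B, F, L, N}.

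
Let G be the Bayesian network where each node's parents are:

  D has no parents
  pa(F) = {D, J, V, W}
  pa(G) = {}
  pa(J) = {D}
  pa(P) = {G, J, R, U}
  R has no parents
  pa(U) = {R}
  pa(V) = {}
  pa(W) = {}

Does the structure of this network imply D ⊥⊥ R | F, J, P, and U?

Yes

We examine all 4 paths between D and R:
  1. D → F ← J → P ← U ← R — F:collider[open]; J:fork[blocks]; P:collider[open]; U:chain[blocks] ⇒ blocked
  2. D → F ← J → P ← R — F:collider[open]; J:fork[blocks]; P:collider[open] ⇒ blocked
  3. D → J → P ← U ← R — J:chain[blocks]; P:collider[open]; U:chain[blocks] ⇒ blocked
  4. D → J → P ← R — J:chain[blocks]; P:collider[open] ⇒ blocked
Every path is blocked, so D and R are d-separated given {F, J, P, U}.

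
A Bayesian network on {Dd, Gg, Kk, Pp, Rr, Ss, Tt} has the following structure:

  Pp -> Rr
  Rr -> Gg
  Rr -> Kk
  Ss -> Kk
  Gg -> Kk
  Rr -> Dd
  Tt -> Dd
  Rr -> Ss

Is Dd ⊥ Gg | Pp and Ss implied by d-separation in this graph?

There are 3 undirected paths between Dd and Gg; checking each against the conditioning set {Pp, Ss}:
Path 1: Dd ← Rr → Gg
  Rr is a fork and Rr is not conditioned on — no node blocks this path, so it is active.
Path 2: Dd ← Rr → Ss → Kk ← Gg
  Ss is a chain here and Ss is conditioned on, so the path is blocked at Ss.
Path 3: Dd ← Rr → Kk ← Gg
  Kk is a collider here and neither Kk nor any of its descendants is conditioned on, so the collider stays closed — the path is blocked at Kk.
Because an active path exists, Dd and Gg are not d-separated.

No — Dd and Gg are not d-separated given {Pp, Ss}.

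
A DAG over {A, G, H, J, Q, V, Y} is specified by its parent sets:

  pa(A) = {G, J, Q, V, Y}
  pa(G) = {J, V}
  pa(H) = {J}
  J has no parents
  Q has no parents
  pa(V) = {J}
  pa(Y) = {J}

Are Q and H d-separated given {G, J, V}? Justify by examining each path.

Yes — Q and H are d-separated given {G, J, V}.

6 paths connect Q and H; each must be blocked for d-separation to hold:
  1. Q → A ← J → H — A:collider[blocks]; J:fork[blocks] ⇒ blocked
  2. Q → A ← G ← J → H — A:collider[blocks]; G:chain[blocks]; J:fork[blocks] ⇒ blocked
  3. Q → A ← G ← V ← J → H — A:collider[blocks]; G:chain[blocks]; V:chain[blocks]; J:fork[blocks] ⇒ blocked
  4. Q → A ← V ← J → H — A:collider[blocks]; V:chain[blocks]; J:fork[blocks] ⇒ blocked
  5. Q → A ← V → G ← J → H — A:collider[blocks]; V:fork[blocks]; G:collider[open]; J:fork[blocks] ⇒ blocked
  6. Q → A ← Y ← J → H — A:collider[blocks]; Y:chain[open]; J:fork[blocks] ⇒ blocked
Every path is blocked, so Q and H are d-separated given {G, J, V}.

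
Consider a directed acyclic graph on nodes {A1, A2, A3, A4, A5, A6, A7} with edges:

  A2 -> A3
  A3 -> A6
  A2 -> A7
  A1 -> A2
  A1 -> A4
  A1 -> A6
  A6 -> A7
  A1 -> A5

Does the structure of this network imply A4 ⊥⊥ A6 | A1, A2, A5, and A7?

Enumerating the 3 paths from A4 to A6 and testing each for blocking by {A1, A2, A5, A7}:
Path 1: A4 ← A1 → A2 → A7 ← A6
  A1 is a fork here and A1 is conditioned on, so the path is blocked at A1.
Path 2: A4 ← A1 → A2 → A3 → A6
  A1 is a fork here and A1 is conditioned on, so the path is blocked at A1.
Path 3: A4 ← A1 → A6
  A1 is a fork here and A1 is conditioned on, so the path is blocked at A1.
All paths are blocked; A4 ⊥ A6 | {A1, A2, A5, A7} holds.

Yes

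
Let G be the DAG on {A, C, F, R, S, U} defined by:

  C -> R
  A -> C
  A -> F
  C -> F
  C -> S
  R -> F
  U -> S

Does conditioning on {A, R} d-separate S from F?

No

3 paths connect S and F; each must be blocked for d-separation to hold:
Path 1: S ← C → F
  C is a fork and C is not conditioned on — no node blocks this path, so it is active.
Path 2: S ← C → R → F
  R is a chain here and R is conditioned on, so the path is blocked at R.
Path 3: S ← C ← A → F
  A is a fork here and A is conditioned on, so the path is blocked at A.
Since the path S ← C → F is active, S and F are not d-separated given {A, R}.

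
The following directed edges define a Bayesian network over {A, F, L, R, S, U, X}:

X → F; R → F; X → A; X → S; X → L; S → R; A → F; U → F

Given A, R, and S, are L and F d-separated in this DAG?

3 paths connect L and F; each must be blocked for d-separation to hold:
  1. L ← X → S → R → F — X:fork[open]; S:chain[blocks]; R:chain[blocks] ⇒ blocked
  2. L ← X → F — X:fork[open] ⇒ active
  3. L ← X → A → F — X:fork[open]; A:chain[blocks] ⇒ blocked
Because an active path exists, L and F are not d-separated.

No — L and F are not d-separated given {A, R, S}.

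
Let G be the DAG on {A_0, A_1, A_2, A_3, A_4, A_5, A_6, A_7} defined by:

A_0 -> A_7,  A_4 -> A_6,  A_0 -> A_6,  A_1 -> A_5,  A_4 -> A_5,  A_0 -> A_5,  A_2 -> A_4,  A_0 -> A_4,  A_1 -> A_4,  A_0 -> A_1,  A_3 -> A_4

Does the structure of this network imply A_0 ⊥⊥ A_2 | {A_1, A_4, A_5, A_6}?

No

There are 6 undirected paths between A_0 and A_2; checking each against the conditioning set {A_1, A_4, A_5, A_6}:
Path 1: A_0 → A_5 ← A_1 → A_4 ← A_2
  A_1 is a fork here and A_1 is conditioned on, so the path is blocked at A_1.
Path 2: A_0 → A_5 ← A_4 ← A_2
  A_4 is a chain here and A_4 is conditioned on, so the path is blocked at A_4.
Path 3: A_0 → A_1 → A_5 ← A_4 ← A_2
  A_1 is a chain here and A_1 is conditioned on, so the path is blocked at A_1.
Path 4: A_0 → A_1 → A_4 ← A_2
  A_1 is a chain here and A_1 is conditioned on, so the path is blocked at A_1.
Path 5: A_0 → A_6 ← A_4 ← A_2
  A_4 is a chain here and A_4 is conditioned on, so the path is blocked at A_4.
Path 6: A_0 → A_4 ← A_2
  A_4 is a collider and A_4 is conditioned on, which opens it — no node blocks this path, so it is active.
Since the path A_0 → A_4 ← A_2 is active, A_0 and A_2 are not d-separated given {A_1, A_4, A_5, A_6}.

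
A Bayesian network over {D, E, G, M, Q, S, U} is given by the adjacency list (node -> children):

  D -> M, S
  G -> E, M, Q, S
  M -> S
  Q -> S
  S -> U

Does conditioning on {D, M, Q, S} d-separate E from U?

Yes

There are 4 undirected paths between E and U; checking each against the conditioning set {D, M, Q, S}:
Path 1: E ← G → Q → S → U
  Q is a chain here and Q is conditioned on, so the path is blocked at Q.
Path 2: E ← G → S → U
  S is a chain here and S is conditioned on, so the path is blocked at S.
Path 3: E ← G → M → S → U
  M is a chain here and M is conditioned on, so the path is blocked at M.
Path 4: E ← G → M ← D → S → U
  D is a fork here and D is conditioned on, so the path is blocked at D.
Every path is blocked, so E and U are d-separated given {D, M, Q, S}.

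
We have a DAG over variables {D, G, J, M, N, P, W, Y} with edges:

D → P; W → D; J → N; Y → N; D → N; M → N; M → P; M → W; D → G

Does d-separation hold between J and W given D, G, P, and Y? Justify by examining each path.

We examine all 4 paths between J and W:
Path 1: J → N ← M → W
  N is a collider here and neither N nor any of its descendants is conditioned on, so the collider stays closed — the path is blocked at N.
Path 2: J → N ← M → P ← D ← W
  N is a collider here and neither N nor any of its descendants is conditioned on, so the collider stays closed — the path is blocked at N.
Path 3: J → N ← D ← W
  N is a collider here and neither N nor any of its descendants is conditioned on, so the collider stays closed — the path is blocked at N.
Path 4: J → N ← D → P ← M → W
  N is a collider here and neither N nor any of its descendants is conditioned on, so the collider stays closed — the path is blocked at N.
Every path is blocked, so J and W are d-separated given {D, G, P, Y}.

Yes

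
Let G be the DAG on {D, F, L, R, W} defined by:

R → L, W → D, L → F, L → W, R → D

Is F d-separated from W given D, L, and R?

Yes — F and W are d-separated given {D, L, R}.

Enumerating the 2 paths from F to W and testing each for blocking by {D, L, R}:
  1. F ← L → W — L:fork[blocks] ⇒ blocked
  2. F ← L ← R → D ← W — L:chain[blocks]; R:fork[blocks]; D:collider[open] ⇒ blocked
Since every path is blocked, d-separation holds.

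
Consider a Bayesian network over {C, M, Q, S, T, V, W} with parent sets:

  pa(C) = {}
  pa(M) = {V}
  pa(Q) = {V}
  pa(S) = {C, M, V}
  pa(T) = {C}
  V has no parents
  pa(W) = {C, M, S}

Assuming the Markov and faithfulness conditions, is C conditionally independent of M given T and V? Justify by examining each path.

Yes

We examine all 6 paths between C and M:
Path 1: C → S ← M
  S is a collider here and neither S nor any of its descendants is conditioned on, so the collider stays closed — the path is blocked at S.
Path 2: C → S ← V → M
  S is a collider here and neither S nor any of its descendants is conditioned on, so the collider stays closed — the path is blocked at S.
Path 3: C → S → W ← M
  W is a collider here and neither W nor any of its descendants is conditioned on, so the collider stays closed — the path is blocked at W.
Path 4: C → W ← M
  W is a collider here and neither W nor any of its descendants is conditioned on, so the collider stays closed — the path is blocked at W.
Path 5: C → W ← S ← M
  W is a collider here and neither W nor any of its descendants is conditioned on, so the collider stays closed — the path is blocked at W.
Path 6: C → W ← S ← V → M
  W is a collider here and neither W nor any of its descendants is conditioned on, so the collider stays closed — the path is blocked at W.
Since every path is blocked, d-separation holds.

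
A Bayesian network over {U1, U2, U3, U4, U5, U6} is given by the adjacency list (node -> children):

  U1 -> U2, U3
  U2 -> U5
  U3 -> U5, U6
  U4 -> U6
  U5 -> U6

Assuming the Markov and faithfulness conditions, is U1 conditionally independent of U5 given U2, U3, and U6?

Yes

3 paths connect U1 and U5; each must be blocked for d-separation to hold:
Path 1: U1 → U3 → U6 ← U5
  U3 is a chain here and U3 is conditioned on, so the path is blocked at U3.
Path 2: U1 → U3 → U5
  U3 is a chain here and U3 is conditioned on, so the path is blocked at U3.
Path 3: U1 → U2 → U5
  U2 is a chain here and U2 is conditioned on, so the path is blocked at U2.
Since every path is blocked, d-separation holds.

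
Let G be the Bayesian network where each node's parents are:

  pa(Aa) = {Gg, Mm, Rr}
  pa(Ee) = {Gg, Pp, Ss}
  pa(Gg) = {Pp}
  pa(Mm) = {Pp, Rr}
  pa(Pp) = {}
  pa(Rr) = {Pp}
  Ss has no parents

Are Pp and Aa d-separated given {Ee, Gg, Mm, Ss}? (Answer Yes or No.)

We examine all 6 paths between Pp and Aa:
  1. Pp → Rr → Mm → Aa — Rr:chain[open]; Mm:chain[blocks] ⇒ blocked
  2. Pp → Rr → Aa — Rr:chain[open] ⇒ active
  3. Pp → Gg → Aa — Gg:chain[blocks] ⇒ blocked
  4. Pp → Ee ← Gg → Aa — Ee:collider[open]; Gg:fork[blocks] ⇒ blocked
  5. Pp → Mm ← Rr → Aa — Mm:collider[open]; Rr:fork[open] ⇒ active
  6. Pp → Mm → Aa — Mm:chain[blocks] ⇒ blocked
Since the path Pp → Rr → Aa is active, Pp and Aa are not d-separated given {Ee, Gg, Mm, Ss}.

No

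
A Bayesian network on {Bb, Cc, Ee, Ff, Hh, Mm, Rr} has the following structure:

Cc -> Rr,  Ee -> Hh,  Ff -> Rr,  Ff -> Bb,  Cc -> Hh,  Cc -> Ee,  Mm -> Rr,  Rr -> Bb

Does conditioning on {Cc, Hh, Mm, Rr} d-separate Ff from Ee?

There are 4 undirected paths between Ff and Ee; checking each against the conditioning set {Cc, Hh, Mm, Rr}:
Path 1: Ff → Bb ← Rr ← Cc → Hh ← Ee
  Bb is a collider here and neither Bb nor any of its descendants is conditioned on, so the collider stays closed — the path is blocked at Bb.
Path 2: Ff → Bb ← Rr ← Cc → Ee
  Bb is a collider here and neither Bb nor any of its descendants is conditioned on, so the collider stays closed — the path is blocked at Bb.
Path 3: Ff → Rr ← Cc → Hh ← Ee
  Cc is a fork here and Cc is conditioned on, so the path is blocked at Cc.
Path 4: Ff → Rr ← Cc → Ee
  Cc is a fork here and Cc is conditioned on, so the path is blocked at Cc.
Every path is blocked, so Ff and Ee are d-separated given {Cc, Hh, Mm, Rr}.

Yes — Ff and Ee are d-separated given {Cc, Hh, Mm, Rr}.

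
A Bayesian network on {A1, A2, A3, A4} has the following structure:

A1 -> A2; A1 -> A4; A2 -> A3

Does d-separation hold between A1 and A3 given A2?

Only one path connects A1 and A3:
Path 1: A1 → A2 → A3
  A2 is a chain here and A2 is conditioned on, so the path is blocked at A2.
All paths are blocked; A1 ⊥ A3 | {A2} holds.

Yes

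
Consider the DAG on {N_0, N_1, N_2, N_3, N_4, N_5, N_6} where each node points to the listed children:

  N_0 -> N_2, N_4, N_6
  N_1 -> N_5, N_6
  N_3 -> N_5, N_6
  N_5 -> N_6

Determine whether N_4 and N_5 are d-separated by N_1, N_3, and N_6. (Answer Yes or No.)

Enumerating the 3 paths from N_4 to N_5 and testing each for blocking by {N_1, N_3, N_6}:
Path 1: N_4 ← N_0 → N_6 ← N_1 → N_5
  N_1 is a fork here and N_1 is conditioned on, so the path is blocked at N_1.
Path 2: N_4 ← N_0 → N_6 ← N_5
  N_0 is a fork and N_0 is not conditioned on; N_6 is a collider and N_6 is conditioned on, which opens it — no node blocks this path, so it is active.
Path 3: N_4 ← N_0 → N_6 ← N_3 → N_5
  N_3 is a fork here and N_3 is conditioned on, so the path is blocked at N_3.
At least one path is unblocked, so d-separation fails.

No — N_4 and N_5 are not d-separated given {N_1, N_3, N_6}.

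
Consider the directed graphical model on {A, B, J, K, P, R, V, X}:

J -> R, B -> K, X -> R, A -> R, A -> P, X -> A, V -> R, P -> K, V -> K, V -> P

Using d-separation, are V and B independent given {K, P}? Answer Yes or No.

There are 4 undirected paths between V and B; checking each against the conditioning set {K, P}:
Path 1: V → P → K ← B
  P is a chain here and P is conditioned on, so the path is blocked at P.
Path 2: V → R ← A → P → K ← B
  R is a collider here and neither R nor any of its descendants is conditioned on, so the collider stays closed — the path is blocked at R.
Path 3: V → R ← X → A → P → K ← B
  R is a collider here and neither R nor any of its descendants is conditioned on, so the collider stays closed — the path is blocked at R.
Path 4: V → K ← B
  K is a collider and K is conditioned on, which opens it — no node blocks this path, so it is active.
Since the path V → K ← B is active, V and B are not d-separated given {K, P}.

No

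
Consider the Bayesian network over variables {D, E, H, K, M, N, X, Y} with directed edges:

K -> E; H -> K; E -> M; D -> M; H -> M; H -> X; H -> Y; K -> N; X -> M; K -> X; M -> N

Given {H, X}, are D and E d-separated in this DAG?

Yes — D and E are d-separated given {H, X}.

There are 6 undirected paths between D and E; checking each against the conditioning set {H, X}:
Path 1: D → M → N ← K → E
  N is a collider here and neither N nor any of its descendants is conditioned on, so the collider stays closed — the path is blocked at N.
Path 2: D → M ← X ← K → E
  M is a collider here and neither M nor any of its descendants is conditioned on, so the collider stays closed — the path is blocked at M.
Path 3: D → M ← X ← H → K → E
  M is a collider here and neither M nor any of its descendants is conditioned on, so the collider stays closed — the path is blocked at M.
Path 4: D → M ← E
  M is a collider here and neither M nor any of its descendants is conditioned on, so the collider stays closed — the path is blocked at M.
Path 5: D → M ← H → K → E
  M is a collider here and neither M nor any of its descendants is conditioned on, so the collider stays closed — the path is blocked at M.
Path 6: D → M ← H → X ← K → E
  M is a collider here and neither M nor any of its descendants is conditioned on, so the collider stays closed — the path is blocked at M.
All paths are blocked; D ⊥ E | {H, X} holds.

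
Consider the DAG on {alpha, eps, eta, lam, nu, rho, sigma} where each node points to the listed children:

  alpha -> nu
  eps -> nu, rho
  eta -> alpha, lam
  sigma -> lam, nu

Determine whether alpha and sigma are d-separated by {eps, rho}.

Yes — alpha and sigma are d-separated given {eps, rho}.

We examine all 2 paths between alpha and sigma:
Path 1: alpha ← eta → lam ← sigma
  lam is a collider here and neither lam nor any of its descendants is conditioned on, so the collider stays closed — the path is blocked at lam.
Path 2: alpha → nu ← sigma
  nu is a collider here and neither nu nor any of its descendants is conditioned on, so the collider stays closed — the path is blocked at nu.
Since every path is blocked, d-separation holds.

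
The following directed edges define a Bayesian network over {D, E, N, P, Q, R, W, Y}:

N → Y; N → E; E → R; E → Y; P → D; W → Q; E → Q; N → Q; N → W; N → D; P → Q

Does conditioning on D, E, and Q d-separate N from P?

Enumerating the 5 paths from N to P and testing each for blocking by {D, E, Q}:
Path 1: N → E → Q ← P
  E is a chain here and E is conditioned on, so the path is blocked at E.
Path 2: N → W → Q ← P
  W is a chain and W is not conditioned on; Q is a collider and Q is conditioned on, which opens it — no node blocks this path, so it is active.
Path 3: N → Y ← E → Q ← P
  Y is a collider here and neither Y nor any of its descendants is conditioned on, so the collider stays closed — the path is blocked at Y.
Path 4: N → D ← P
  D is a collider and D is conditioned on, which opens it — no node blocks this path, so it is active.
Path 5: N → Q ← P
  Q is a collider and Q is conditioned on, which opens it — no node blocks this path, so it is active.
At least one path is unblocked, so d-separation fails.

No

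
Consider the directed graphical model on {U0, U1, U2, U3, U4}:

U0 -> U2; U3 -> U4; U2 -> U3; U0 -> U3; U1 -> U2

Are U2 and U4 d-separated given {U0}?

There are 2 undirected paths between U2 and U4; checking each against the conditioning set {U0}:
  1. U2 → U3 → U4 — U3:chain[open] ⇒ active
  2. U2 ← U0 → U3 → U4 — U0:fork[blocks]; U3:chain[open] ⇒ blocked
Because an active path exists, U2 and U4 are not d-separated.

No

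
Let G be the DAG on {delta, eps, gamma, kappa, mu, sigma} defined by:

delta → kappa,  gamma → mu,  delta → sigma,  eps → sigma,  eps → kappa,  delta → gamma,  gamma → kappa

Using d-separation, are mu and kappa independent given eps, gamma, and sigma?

Yes

3 paths connect mu and kappa; each must be blocked for d-separation to hold:
  1. mu ← gamma ← delta → sigma ← eps → kappa — gamma:chain[blocks]; delta:fork[open]; sigma:collider[open]; eps:fork[blocks] ⇒ blocked
  2. mu ← gamma ← delta → kappa — gamma:chain[blocks]; delta:fork[open] ⇒ blocked
  3. mu ← gamma → kappa — gamma:fork[blocks] ⇒ blocked
Since every path is blocked, d-separation holds.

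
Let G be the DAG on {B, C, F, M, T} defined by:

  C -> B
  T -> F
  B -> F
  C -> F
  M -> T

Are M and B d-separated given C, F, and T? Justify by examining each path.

Yes

There are 2 undirected paths between M and B; checking each against the conditioning set {C, F, T}:
Path 1: M → T → F ← C → B
  T is a chain here and T is conditioned on, so the path is blocked at T.
Path 2: M → T → F ← B
  T is a chain here and T is conditioned on, so the path is blocked at T.
All paths are blocked; M ⊥ B | {C, F, T} holds.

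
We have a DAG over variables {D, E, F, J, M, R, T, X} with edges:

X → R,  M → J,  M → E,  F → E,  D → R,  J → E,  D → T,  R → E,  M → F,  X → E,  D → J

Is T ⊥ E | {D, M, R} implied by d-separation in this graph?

We examine all 5 paths between T and E:
Path 1: T ← D → R → E
  D is a fork here and D is conditioned on, so the path is blocked at D.
Path 2: T ← D → R ← X → E
  D is a fork here and D is conditioned on, so the path is blocked at D.
Path 3: T ← D → J → E
  D is a fork here and D is conditioned on, so the path is blocked at D.
Path 4: T ← D → J ← M → F → E
  D is a fork here and D is conditioned on, so the path is blocked at D.
Path 5: T ← D → J ← M → E
  D is a fork here and D is conditioned on, so the path is blocked at D.
Every path is blocked, so T and E are d-separated given {D, M, R}.

Yes — T and E are d-separated given {D, M, R}.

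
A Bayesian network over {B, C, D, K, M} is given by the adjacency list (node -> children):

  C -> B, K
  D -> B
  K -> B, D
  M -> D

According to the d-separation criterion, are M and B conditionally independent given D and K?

Yes

There are 3 undirected paths between M and B; checking each against the conditioning set {D, K}:
  1. M → D → B — D:chain[blocks] ⇒ blocked
  2. M → D ← K → B — D:collider[open]; K:fork[blocks] ⇒ blocked
  3. M → D ← K ← C → B — D:collider[open]; K:chain[blocks]; C:fork[open] ⇒ blocked
Since every path is blocked, d-separation holds.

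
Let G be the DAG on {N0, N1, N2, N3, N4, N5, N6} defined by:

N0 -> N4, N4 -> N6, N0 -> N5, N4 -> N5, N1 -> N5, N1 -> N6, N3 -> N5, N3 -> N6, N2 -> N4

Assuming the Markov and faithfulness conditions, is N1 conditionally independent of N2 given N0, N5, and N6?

Enumerating the 6 paths from N1 to N2 and testing each for blocking by {N0, N5, N6}:
Path 1: N1 → N5 ← N3 → N6 ← N4 ← N2
  N5 is a collider and N5 is conditioned on, which opens it; N3 is a fork and N3 is not conditioned on; N6 is a collider and N6 is conditioned on, which opens it; N4 is a chain and N4 is not conditioned on — no node blocks this path, so it is active.
Path 2: N1 → N5 ← N4 ← N2
  N5 is a collider and N5 is conditioned on, which opens it; N4 is a chain and N4 is not conditioned on — no node blocks this path, so it is active.
Path 3: N1 → N5 ← N0 → N4 ← N2
  N0 is a fork here and N0 is conditioned on, so the path is blocked at N0.
Path 4: N1 → N6 ← N3 → N5 ← N4 ← N2
  N6 is a collider and N6 is conditioned on, which opens it; N3 is a fork and N3 is not conditioned on; N5 is a collider and N5 is conditioned on, which opens it; N4 is a chain and N4 is not conditioned on — no node blocks this path, so it is active.
Path 5: N1 → N6 ← N3 → N5 ← N0 → N4 ← N2
  N0 is a fork here and N0 is conditioned on, so the path is blocked at N0.
Path 6: N1 → N6 ← N4 ← N2
  N6 is a collider and N6 is conditioned on, which opens it; N4 is a chain and N4 is not conditioned on — no node blocks this path, so it is active.
Because an active path exists, N1 and N2 are not d-separated.

No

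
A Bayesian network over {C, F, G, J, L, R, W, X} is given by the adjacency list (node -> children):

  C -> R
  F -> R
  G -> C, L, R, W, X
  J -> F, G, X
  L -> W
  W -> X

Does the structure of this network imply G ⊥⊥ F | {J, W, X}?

6 paths connect G and F; each must be blocked for d-separation to hold:
  1. G → X ← J → F — X:collider[open]; J:fork[blocks] ⇒ blocked
  2. G → L → W → X ← J → F — L:chain[open]; W:chain[blocks]; X:collider[open]; J:fork[blocks] ⇒ blocked
  3. G → C → R ← F — C:chain[open]; R:collider[blocks] ⇒ blocked
  4. G ← J → F — J:fork[blocks] ⇒ blocked
  5. G → W → X ← J → F — W:chain[blocks]; X:collider[open]; J:fork[blocks] ⇒ blocked
  6. G → R ← F — R:collider[blocks] ⇒ blocked
All paths are blocked; G ⊥ F | {J, W, X} holds.

Yes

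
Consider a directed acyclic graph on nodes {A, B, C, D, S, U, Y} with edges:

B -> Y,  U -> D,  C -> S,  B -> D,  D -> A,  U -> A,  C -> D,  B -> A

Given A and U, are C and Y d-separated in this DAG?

3 paths connect C and Y; each must be blocked for d-separation to hold:
Path 1: C → D ← B → Y
  D is a collider and its descendant A is conditioned on, which opens it; B is a fork and B is not conditioned on — no node blocks this path, so it is active.
Path 2: C → D → A ← B → Y
  D is a chain and D is not conditioned on; A is a collider and A is conditioned on, which opens it; B is a fork and B is not conditioned on — no node blocks this path, so it is active.
Path 3: C → D ← U → A ← B → Y
  U is a fork here and U is conditioned on, so the path is blocked at U.
Since the path C → D ← B → Y is active, C and Y are not d-separated given {A, U}.

No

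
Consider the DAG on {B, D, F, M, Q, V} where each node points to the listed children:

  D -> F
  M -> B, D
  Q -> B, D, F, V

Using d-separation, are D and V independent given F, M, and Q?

There are 3 undirected paths between D and V; checking each against the conditioning set {F, M, Q}:
Path 1: D ← M → B ← Q → V
  M is a fork here and M is conditioned on, so the path is blocked at M.
Path 2: D ← Q → V
  Q is a fork here and Q is conditioned on, so the path is blocked at Q.
Path 3: D → F ← Q → V
  Q is a fork here and Q is conditioned on, so the path is blocked at Q.
Every path is blocked, so D and V are d-separated given {F, M, Q}.

Yes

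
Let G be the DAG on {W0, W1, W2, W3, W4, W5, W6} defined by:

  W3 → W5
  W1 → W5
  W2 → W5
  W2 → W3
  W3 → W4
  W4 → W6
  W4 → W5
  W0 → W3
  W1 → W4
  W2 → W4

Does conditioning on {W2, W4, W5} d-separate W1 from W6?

Enumerating the 6 paths from W1 to W6 and testing each for blocking by {W2, W4, W5}:
  1. W1 → W4 → W6 — W4:chain[blocks] ⇒ blocked
  2. W1 → W5 ← W3 ← W2 → W4 → W6 — W5:collider[open]; W3:chain[open]; W2:fork[blocks]; W4:chain[blocks] ⇒ blocked
  3. W1 → W5 ← W3 → W4 → W6 — W5:collider[open]; W3:fork[open]; W4:chain[blocks] ⇒ blocked
  4. W1 → W5 ← W2 → W3 → W4 → W6 — W5:collider[open]; W2:fork[blocks]; W3:chain[open]; W4:chain[blocks] ⇒ blocked
  5. W1 → W5 ← W2 → W4 → W6 — W5:collider[open]; W2:fork[blocks]; W4:chain[blocks] ⇒ blocked
  6. W1 → W5 ← W4 → W6 — W5:collider[open]; W4:fork[blocks] ⇒ blocked
Every path is blocked, so W1 and W6 are d-separated given {W2, W4, W5}.

Yes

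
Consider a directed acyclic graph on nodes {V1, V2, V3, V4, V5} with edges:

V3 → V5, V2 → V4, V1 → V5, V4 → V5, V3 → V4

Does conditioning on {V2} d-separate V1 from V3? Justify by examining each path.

Yes

2 paths connect V1 and V3; each must be blocked for d-separation to hold:
  1. V1 → V5 ← V3 — V5:collider[blocks] ⇒ blocked
  2. V1 → V5 ← V4 ← V3 — V5:collider[blocks]; V4:chain[open] ⇒ blocked
All paths are blocked; V1 ⊥ V3 | {V2} holds.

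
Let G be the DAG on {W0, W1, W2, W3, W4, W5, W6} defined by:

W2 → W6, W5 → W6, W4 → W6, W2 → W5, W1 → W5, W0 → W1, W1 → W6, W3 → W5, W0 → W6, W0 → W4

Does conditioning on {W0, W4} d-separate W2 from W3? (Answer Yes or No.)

Yes

Enumerating the 5 paths from W2 to W3 and testing each for blocking by {W0, W4}:
Path 1: W2 → W6 ← W1 → W5 ← W3
  W6 is a collider here and neither W6 nor any of its descendants is conditioned on, so the collider stays closed — the path is blocked at W6.
Path 2: W2 → W6 ← W4 ← W0 → W1 → W5 ← W3
  W6 is a collider here and neither W6 nor any of its descendants is conditioned on, so the collider stays closed — the path is blocked at W6.
Path 3: W2 → W6 ← W0 → W1 → W5 ← W3
  W6 is a collider here and neither W6 nor any of its descendants is conditioned on, so the collider stays closed — the path is blocked at W6.
Path 4: W2 → W6 ← W5 ← W3
  W6 is a collider here and neither W6 nor any of its descendants is conditioned on, so the collider stays closed — the path is blocked at W6.
Path 5: W2 → W5 ← W3
  W5 is a collider here and neither W5 nor any of its descendants is conditioned on, so the collider stays closed — the path is blocked at W5.
Since every path is blocked, d-separation holds.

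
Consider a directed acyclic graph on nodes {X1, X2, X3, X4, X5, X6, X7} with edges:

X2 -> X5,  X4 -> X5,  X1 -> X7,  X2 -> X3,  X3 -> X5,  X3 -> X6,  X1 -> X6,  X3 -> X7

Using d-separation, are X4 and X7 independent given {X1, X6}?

Yes — X4 and X7 are d-separated given {X1, X6}.

We examine all 4 paths between X4 and X7:
Path 1: X4 → X5 ← X3 → X6 ← X1 → X7
  X5 is a collider here and neither X5 nor any of its descendants is conditioned on, so the collider stays closed — the path is blocked at X5.
Path 2: X4 → X5 ← X3 → X7
  X5 is a collider here and neither X5 nor any of its descendants is conditioned on, so the collider stays closed — the path is blocked at X5.
Path 3: X4 → X5 ← X2 → X3 → X6 ← X1 → X7
  X5 is a collider here and neither X5 nor any of its descendants is conditioned on, so the collider stays closed — the path is blocked at X5.
Path 4: X4 → X5 ← X2 → X3 → X7
  X5 is a collider here and neither X5 nor any of its descendants is conditioned on, so the collider stays closed — the path is blocked at X5.
All paths are blocked; X4 ⊥ X7 | {X1, X6} holds.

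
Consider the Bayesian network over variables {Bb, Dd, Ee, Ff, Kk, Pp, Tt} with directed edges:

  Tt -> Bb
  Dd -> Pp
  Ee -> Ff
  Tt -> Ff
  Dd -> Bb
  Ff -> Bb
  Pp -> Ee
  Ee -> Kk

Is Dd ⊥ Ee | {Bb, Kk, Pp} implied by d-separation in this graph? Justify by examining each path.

Enumerating the 3 paths from Dd to Ee and testing each for blocking by {Bb, Kk, Pp}:
Path 1: Dd → Pp → Ee
  Pp is a chain here and Pp is conditioned on, so the path is blocked at Pp.
Path 2: Dd → Bb ← Tt → Ff ← Ee
  Bb is a collider and Bb is conditioned on, which opens it; Tt is a fork and Tt is not conditioned on; Ff is a collider and its descendant Bb is conditioned on, which opens it — no node blocks this path, so it is active.
Path 3: Dd → Bb ← Ff ← Ee
  Bb is a collider and Bb is conditioned on, which opens it; Ff is a chain and Ff is not conditioned on — no node blocks this path, so it is active.
At least one path is unblocked, so d-separation fails.

No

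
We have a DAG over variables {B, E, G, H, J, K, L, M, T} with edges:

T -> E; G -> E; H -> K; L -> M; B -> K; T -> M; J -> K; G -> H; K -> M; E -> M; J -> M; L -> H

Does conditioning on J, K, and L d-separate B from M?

5 paths connect B and M; each must be blocked for d-separation to hold:
Path 1: B → K ← H ← G → E ← T → M
  E is a collider here and neither E nor any of its descendants is conditioned on, so the collider stays closed — the path is blocked at E.
Path 2: B → K ← H ← G → E → M
  K is a collider and K is conditioned on, which opens it; H is a chain and H is not conditioned on; G is a fork and G is not conditioned on; E is a chain and E is not conditioned on — no node blocks this path, so it is active.
Path 3: B → K ← H ← L → M
  L is a fork here and L is conditioned on, so the path is blocked at L.
Path 4: B → K → M
  K is a chain here and K is conditioned on, so the path is blocked at K.
Path 5: B → K ← J → M
  J is a fork here and J is conditioned on, so the path is blocked at J.
Since the path B → K ← H ← G → E → M is active, B and M are not d-separated given {J, K, L}.

No — B and M are not d-separated given {J, K, L}.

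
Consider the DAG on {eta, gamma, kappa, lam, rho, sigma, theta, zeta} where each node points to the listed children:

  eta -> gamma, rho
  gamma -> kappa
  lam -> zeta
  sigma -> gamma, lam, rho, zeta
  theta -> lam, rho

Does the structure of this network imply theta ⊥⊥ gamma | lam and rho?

There are 6 undirected paths between theta and gamma; checking each against the conditioning set {lam, rho}:
Path 1: theta → rho ← eta → gamma
  rho is a collider and rho is conditioned on, which opens it; eta is a fork and eta is not conditioned on — no node blocks this path, so it is active.
Path 2: theta → rho ← sigma → gamma
  rho is a collider and rho is conditioned on, which opens it; sigma is a fork and sigma is not conditioned on — no node blocks this path, so it is active.
Path 3: theta → lam → zeta ← sigma → gamma
  lam is a chain here and lam is conditioned on, so the path is blocked at lam.
Path 4: theta → lam → zeta ← sigma → rho ← eta → gamma
  lam is a chain here and lam is conditioned on, so the path is blocked at lam.
Path 5: theta → lam ← sigma → gamma
  lam is a collider and lam is conditioned on, which opens it; sigma is a fork and sigma is not conditioned on — no node blocks this path, so it is active.
Path 6: theta → lam ← sigma → rho ← eta → gamma
  lam is a collider and lam is conditioned on, which opens it; sigma is a fork and sigma is not conditioned on; rho is a collider and rho is conditioned on, which opens it; eta is a fork and eta is not conditioned on — no node blocks this path, so it is active.
Because an active path exists, theta and gamma are not d-separated.

No — theta and gamma are not d-separated given {lam, rho}.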